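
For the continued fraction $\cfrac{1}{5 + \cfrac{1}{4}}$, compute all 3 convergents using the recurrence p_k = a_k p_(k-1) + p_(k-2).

0/1, 1/5, 4/21

Using the convergent recurrence p_i = a_i*p_{i-1} + p_{i-2}, q_i = a_i*q_{i-1} + q_{i-2} with p_{-2}=0, p_{-1}=1, q_{-2}=1, q_{-1}=0:
  i=0: a_0=0, p_0 = 0*1 + 0 = 0, q_0 = 0*0 + 1 = 1.
  i=1: a_1=5, p_1 = 5*0 + 1 = 1, q_1 = 5*1 + 0 = 5.
  i=2: a_2=4, p_2 = 4*1 + 0 = 4, q_2 = 4*5 + 1 = 21.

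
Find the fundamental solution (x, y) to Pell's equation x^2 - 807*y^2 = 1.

First expand sqrt(807) as a continued fraction. With x_i = (sqrt(807) + m_i)/d_i and (m_0, d_0) = (0, 1): a_0 = floor(sqrt(807)) = 28, since 28^2 = 784 <= 807 < 841 = 29^2.
Iterate m_{i+1} = d_i*a_i - m_i, d_{i+1} = (807 - m_{i+1}^2)/d_i, a_{i+1} = floor((a_0 + m_{i+1})/d_{i+1}):
  m_1 = 1*28 - 0 = 28, d_1 = (807 - 28^2)/1 = 23/1 = 23, a_1 = floor((28 + 28)/23) = 2.
  m_2 = 23*2 - 28 = 18, d_2 = (807 - 18^2)/23 = 483/23 = 21, a_2 = floor((28 + 18)/21) = 2.
  m_3 = 21*2 - 18 = 24, d_3 = (807 - 24^2)/21 = 231/21 = 11, a_3 = floor((28 + 24)/11) = 4.
  m_4 = 11*4 - 24 = 20, d_4 = (807 - 20^2)/11 = 407/11 = 37, a_4 = floor((28 + 20)/37) = 1.
  m_5 = 37*1 - 20 = 17, d_5 = (807 - 17^2)/37 = 518/37 = 14, a_5 = floor((28 + 17)/14) = 3.
  m_6 = 14*3 - 17 = 25, d_6 = (807 - 25^2)/14 = 182/14 = 13, a_6 = floor((28 + 25)/13) = 4.
  m_7 = 13*4 - 25 = 27, d_7 = (807 - 27^2)/13 = 78/13 = 6, a_7 = floor((28 + 27)/6) = 9.
  m_8 = 6*9 - 27 = 27, d_8 = (807 - 27^2)/6 = 78/6 = 13, a_8 = floor((28 + 27)/13) = 4.
  m_9 = 13*4 - 27 = 25, d_9 = (807 - 25^2)/13 = 182/13 = 14, a_9 = floor((28 + 25)/14) = 3.
  m_10 = 14*3 - 25 = 17, d_10 = (807 - 17^2)/14 = 518/14 = 37, a_10 = floor((28 + 17)/37) = 1.
  m_11 = 37*1 - 17 = 20, d_11 = (807 - 20^2)/37 = 407/37 = 11, a_11 = floor((28 + 20)/11) = 4.
  m_12 = 11*4 - 20 = 24, d_12 = (807 - 24^2)/11 = 231/11 = 21, a_12 = floor((28 + 24)/21) = 2.
  m_13 = 21*2 - 24 = 18, d_13 = (807 - 18^2)/21 = 483/21 = 23, a_13 = floor((28 + 18)/23) = 2.
  m_14 = 23*2 - 18 = 28, d_14 = (807 - 28^2)/23 = 23/23 = 1, a_14 = floor((28 + 28)/1) = 56.
  m_15 = 1*56 - 28 = 28, d_15 = (807 - 28^2)/1 = 23/1 = 23: (m_15, d_15) = (m_1, d_1) = (28, 23), so from here the quotients repeat a_1, ..., a_14; the period length is 14.
So sqrt(807) = [28; (2, 2, 4, 1, 3, 4, 9, 4, 3, 1, 4, 2, 2, 56)] with period length k = 14.
k is even, so the fundamental solution of x^2 - 807y^2 = 1 is (p_{k-1}, q_{k-1}) = (p_13, q_13); compute convergents through index 13.
Convergents (p_i = a_i*p_{i-1} + p_{i-2}, q_i = a_i*q_{i-1} + q_{i-2} with p_{-2}=0, p_{-1}=1, q_{-2}=1, q_{-1}=0):
  i=0: a_0=28, p_0 = 28*1 + 0 = 28, q_0 = 28*0 + 1 = 1.
  i=1: a_1=2, p_1 = 2*28 + 1 = 57, q_1 = 2*1 + 0 = 2.
  i=2: a_2=2, p_2 = 2*57 + 28 = 142, q_2 = 2*2 + 1 = 5.
  i=3: a_3=4, p_3 = 4*142 + 57 = 625, q_3 = 4*5 + 2 = 22.
  i=4: a_4=1, p_4 = 1*625 + 142 = 767, q_4 = 1*22 + 5 = 27.
  i=5: a_5=3, p_5 = 3*767 + 625 = 2926, q_5 = 3*27 + 22 = 103.
  i=6: a_6=4, p_6 = 4*2926 + 767 = 12471, q_6 = 4*103 + 27 = 439.
  i=7: a_7=9, p_7 = 9*12471 + 2926 = 115165, q_7 = 9*439 + 103 = 4054.
  i=8: a_8=4, p_8 = 4*115165 + 12471 = 473131, q_8 = 4*4054 + 439 = 16655.
  i=9: a_9=3, p_9 = 3*473131 + 115165 = 1534558, q_9 = 3*16655 + 4054 = 54019.
  i=10: a_10=1, p_10 = 1*1534558 + 473131 = 2007689, q_10 = 1*54019 + 16655 = 70674.
  i=11: a_11=4, p_11 = 4*2007689 + 1534558 = 9565314, q_11 = 4*70674 + 54019 = 336715.
  i=12: a_12=2, p_12 = 2*9565314 + 2007689 = 21138317, q_12 = 2*336715 + 70674 = 744104.
  i=13: a_13=2, p_13 = 2*21138317 + 9565314 = 51841948, q_13 = 2*744104 + 336715 = 1824923.
Check: 51841948^2 - 807*1824923^2 = 2687587572434704 - 2687587572434703 = 1, so (x, y) = (51841948, 1824923) solves the equation, and by the theorem it is the least positive solution.

(x, y) = (51841948, 1824923)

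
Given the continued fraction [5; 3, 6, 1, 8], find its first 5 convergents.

5/1, 16/3, 101/19, 117/22, 1037/195

Using the convergent recurrence p_i = a_i*p_{i-1} + p_{i-2}, q_i = a_i*q_{i-1} + q_{i-2} with p_{-2}=0, p_{-1}=1, q_{-2}=1, q_{-1}=0:
  i=0: a_0=5, p_0 = 5*1 + 0 = 5, q_0 = 5*0 + 1 = 1.
  i=1: a_1=3, p_1 = 3*5 + 1 = 16, q_1 = 3*1 + 0 = 3.
  i=2: a_2=6, p_2 = 6*16 + 5 = 101, q_2 = 6*3 + 1 = 19.
  i=3: a_3=1, p_3 = 1*101 + 16 = 117, q_3 = 1*19 + 3 = 22.
  i=4: a_4=8, p_4 = 8*117 + 101 = 1037, q_4 = 8*22 + 19 = 195.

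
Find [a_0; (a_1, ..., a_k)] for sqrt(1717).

Write x_i = (sqrt(1717) + m_i)/d_i with (m_0, d_0) = (0, 1). a_0 = floor(sqrt(1717)) = 41, since 41^2 = 1681 <= 1717 < 1764 = 42^2.
Iterate m_{i+1} = d_i*a_i - m_i, d_{i+1} = (1717 - m_{i+1}^2)/d_i, a_{i+1} = floor((a_0 + m_{i+1})/d_{i+1}):
  m_1 = 1*41 - 0 = 41, d_1 = (1717 - 41^2)/1 = 36/1 = 36, a_1 = floor((41 + 41)/36) = 2.
  m_2 = 36*2 - 41 = 31, d_2 = (1717 - 31^2)/36 = 756/36 = 21, a_2 = floor((41 + 31)/21) = 3.
  m_3 = 21*3 - 31 = 32, d_3 = (1717 - 32^2)/21 = 693/21 = 33, a_3 = floor((41 + 32)/33) = 2.
  m_4 = 33*2 - 32 = 34, d_4 = (1717 - 34^2)/33 = 561/33 = 17, a_4 = floor((41 + 34)/17) = 4.
  m_5 = 17*4 - 34 = 34, d_5 = (1717 - 34^2)/17 = 561/17 = 33, a_5 = floor((41 + 34)/33) = 2.
  m_6 = 33*2 - 34 = 32, d_6 = (1717 - 32^2)/33 = 693/33 = 21, a_6 = floor((41 + 32)/21) = 3.
  m_7 = 21*3 - 32 = 31, d_7 = (1717 - 31^2)/21 = 756/21 = 36, a_7 = floor((41 + 31)/36) = 2.
  m_8 = 36*2 - 31 = 41, d_8 = (1717 - 41^2)/36 = 36/36 = 1, a_8 = floor((41 + 41)/1) = 82.
  m_9 = 1*82 - 41 = 41, d_9 = (1717 - 41^2)/1 = 36/1 = 36: (m_9, d_9) = (m_1, d_1) = (41, 36), so from here the quotients repeat a_1, ..., a_8; the period length is 8.
Hence the expansion of sqrt(1717) is a_0 = 41 followed by the repeating block 2, 3, 2, 4, 2, 3, 2, 82 (period 8).

[41; (2, 3, 2, 4, 2, 3, 2, 82)]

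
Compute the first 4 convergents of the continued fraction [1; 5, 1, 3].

Using the convergent recurrence p_i = a_i*p_{i-1} + p_{i-2}, q_i = a_i*q_{i-1} + q_{i-2} with p_{-2}=0, p_{-1}=1, q_{-2}=1, q_{-1}=0:
  i=0: a_0=1, p_0 = 1*1 + 0 = 1, q_0 = 1*0 + 1 = 1.
  i=1: a_1=5, p_1 = 5*1 + 1 = 6, q_1 = 5*1 + 0 = 5.
  i=2: a_2=1, p_2 = 1*6 + 1 = 7, q_2 = 1*5 + 1 = 6.
  i=3: a_3=3, p_3 = 3*7 + 6 = 27, q_3 = 3*6 + 5 = 23.

1/1, 6/5, 7/6, 27/23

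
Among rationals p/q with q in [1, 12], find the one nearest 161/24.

Expand x = 161/24 as a continued fraction with the Euclidean algorithm:
  161 = 6*24 + 17, so a_0 = 6.
  24 = 1*17 + 7, so a_1 = 1.
  17 = 2*7 + 3, so a_2 = 2.
  7 = 2*3 + 1, so a_3 = 2.
  3 = 3*1 + 0, so a_4 = 3.
so x = [6; 1, 2, 2, 3].
Convergents (p_i = a_i*p_{i-1} + p_{i-2}, q_i = a_i*q_{i-1} + q_{i-2} with p_{-2}=0, p_{-1}=1, q_{-2}=1, q_{-1}=0), until the denominator exceeds 12:
  i=0: a_0=6, p_0 = 6*1 + 0 = 6, q_0 = 6*0 + 1 = 1.
  i=1: a_1=1, p_1 = 1*6 + 1 = 7, q_1 = 1*1 + 0 = 1.
  i=2: a_2=2, p_2 = 2*7 + 6 = 20, q_2 = 2*1 + 1 = 3.
  i=3: a_3=2, p_3 = 2*20 + 7 = 47, q_3 = 2*3 + 1 = 7.
  i=4: a_4=3, p_4 = 3*47 + 20 = 161, q_4 = 3*7 + 3 = 24.
q_4 = 24 > 12, so the last convergent with denominator <= 12 is p_3/q_3 = 47/7.
The closest fraction with denominator <= 12 is either p_3/q_3 or the intermediate fraction (k*p_3 + p_2)/(k*q_3 + q_2) with the largest k >= 1 whose denominator stays <= 12; these approach x as k grows, and every other convergent or intermediate fraction in range is farther away.
Largest k: floor((12 - q_2)/q_3) = floor((12 - 3)/7) = 1.
That gives (1*47 + 20)/(1*7 + 3) = 67/10.
Compare the errors: |x - 47/7| = |161*7 - 47*24|/(24*7) = 1/168, and |x - 67/10| = |161*10 - 67*24|/(24*10) = 2/240.
Cross-multiplying, 1*240 = 240 < 336 = 2*168, so 1/168 is smaller: the convergent 47/7 is closer to x than 67/10.

47/7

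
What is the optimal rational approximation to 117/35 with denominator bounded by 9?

10/3

Expand x = 117/35 as a continued fraction with the Euclidean algorithm:
  117 = 3*35 + 12, so a_0 = 3.
  35 = 2*12 + 11, so a_1 = 2.
  12 = 1*11 + 1, so a_2 = 1.
  11 = 11*1 + 0, so a_3 = 11.
so x = [3; 2, 1, 11].
Convergents (p_i = a_i*p_{i-1} + p_{i-2}, q_i = a_i*q_{i-1} + q_{i-2} with p_{-2}=0, p_{-1}=1, q_{-2}=1, q_{-1}=0), until the denominator exceeds 9:
  i=0: a_0=3, p_0 = 3*1 + 0 = 3, q_0 = 3*0 + 1 = 1.
  i=1: a_1=2, p_1 = 2*3 + 1 = 7, q_1 = 2*1 + 0 = 2.
  i=2: a_2=1, p_2 = 1*7 + 3 = 10, q_2 = 1*2 + 1 = 3.
  i=3: a_3=11, p_3 = 11*10 + 7 = 117, q_3 = 11*3 + 2 = 35.
q_3 = 35 > 9, so the last convergent with denominator <= 9 is p_2/q_2 = 10/3.
The closest fraction with denominator <= 9 is either p_2/q_2 or the intermediate fraction (k*p_2 + p_1)/(k*q_2 + q_1) with the largest k >= 1 whose denominator stays <= 9; these approach x as k grows, and every other convergent or intermediate fraction in range is farther away.
Largest k: floor((9 - q_1)/q_2) = floor((9 - 2)/3) = 2.
That gives (2*10 + 7)/(2*3 + 2) = 27/8.
Compare the errors: |x - 10/3| = |117*3 - 10*35|/(35*3) = 1/105, and |x - 27/8| = |117*8 - 27*35|/(35*8) = 9/280.
Cross-multiplying, 1*280 = 280 < 945 = 9*105, so 1/105 is smaller: the convergent 10/3 is closer to x than 27/8.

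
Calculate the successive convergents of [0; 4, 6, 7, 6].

Using the convergent recurrence p_i = a_i*p_{i-1} + p_{i-2}, q_i = a_i*q_{i-1} + q_{i-2} with p_{-2}=0, p_{-1}=1, q_{-2}=1, q_{-1}=0:
  i=0: a_0=0, p_0 = 0*1 + 0 = 0, q_0 = 0*0 + 1 = 1.
  i=1: a_1=4, p_1 = 4*0 + 1 = 1, q_1 = 4*1 + 0 = 4.
  i=2: a_2=6, p_2 = 6*1 + 0 = 6, q_2 = 6*4 + 1 = 25.
  i=3: a_3=7, p_3 = 7*6 + 1 = 43, q_3 = 7*25 + 4 = 179.
  i=4: a_4=6, p_4 = 6*43 + 6 = 264, q_4 = 6*179 + 25 = 1099.

0/1, 1/4, 6/25, 43/179, 264/1099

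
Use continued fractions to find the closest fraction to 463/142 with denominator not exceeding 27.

75/23

Expand x = 463/142 as a continued fraction with the Euclidean algorithm:
  463 = 3*142 + 37, so a_0 = 3.
  142 = 3*37 + 31, so a_1 = 3.
  37 = 1*31 + 6, so a_2 = 1.
  31 = 5*6 + 1, so a_3 = 5.
  6 = 6*1 + 0, so a_4 = 6.
so x = [3; 3, 1, 5, 6].
Convergents (p_i = a_i*p_{i-1} + p_{i-2}, q_i = a_i*q_{i-1} + q_{i-2} with p_{-2}=0, p_{-1}=1, q_{-2}=1, q_{-1}=0), until the denominator exceeds 27:
  i=0: a_0=3, p_0 = 3*1 + 0 = 3, q_0 = 3*0 + 1 = 1.
  i=1: a_1=3, p_1 = 3*3 + 1 = 10, q_1 = 3*1 + 0 = 3.
  i=2: a_2=1, p_2 = 1*10 + 3 = 13, q_2 = 1*3 + 1 = 4.
  i=3: a_3=5, p_3 = 5*13 + 10 = 75, q_3 = 5*4 + 3 = 23.
  i=4: a_4=6, p_4 = 6*75 + 13 = 463, q_4 = 6*23 + 4 = 142.
q_4 = 142 > 27, so the last convergent with denominator <= 27 is p_3/q_3 = 75/23.
The closest fraction with denominator <= 27 is either p_3/q_3 or the intermediate fraction (k*p_3 + p_2)/(k*q_3 + q_2) with the largest k >= 1 whose denominator stays <= 27; these approach x as k grows, and every other convergent or intermediate fraction in range is farther away.
Largest k: floor((27 - q_2)/q_3) = floor((27 - 4)/23) = 1.
That gives (1*75 + 13)/(1*23 + 4) = 88/27.
Compare the errors: |x - 75/23| = |463*23 - 75*142|/(142*23) = 1/3266, and |x - 88/27| = |463*27 - 88*142|/(142*27) = 5/3834.
Cross-multiplying, 1*3834 = 3834 < 16330 = 5*3266, so 1/3266 is smaller: the convergent 75/23 is closer to x than 88/27.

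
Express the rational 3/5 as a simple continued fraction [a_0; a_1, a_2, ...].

Run the Euclidean algorithm on 3 and 5; the successive quotients are the partial quotients a_0, a_1, ... (each step inverts the fractional part left over by the previous one):
  3 = 0*5 + 3, so a_0 = 0.
  5 = 1*3 + 2, so a_1 = 1.
  3 = 1*2 + 1, so a_2 = 1.
  2 = 2*1 + 0, so a_3 = 2.
The remainder reaches 0 after 4 divisions, so the expansion has 4 partial quotients, read off in order.

[0; 1, 1, 2]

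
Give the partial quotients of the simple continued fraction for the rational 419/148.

[2; 1, 4, 1, 11, 2]

Run the Euclidean algorithm on 419 and 148; the successive quotients are the partial quotients a_0, a_1, ... (each step inverts the fractional part left over by the previous one):
  419 = 2*148 + 123, so a_0 = 2.
  148 = 1*123 + 25, so a_1 = 1.
  123 = 4*25 + 23, so a_2 = 4.
  25 = 1*23 + 2, so a_3 = 1.
  23 = 11*2 + 1, so a_4 = 11.
  2 = 2*1 + 0, so a_5 = 2.
The remainder reaches 0 after 6 divisions, so the expansion has 6 partial quotients, read off in order.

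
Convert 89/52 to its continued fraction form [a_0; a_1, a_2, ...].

[1; 1, 2, 2, 7]

Run the Euclidean algorithm on 89 and 52; the successive quotients are the partial quotients a_0, a_1, ... (each step inverts the fractional part left over by the previous one):
  89 = 1*52 + 37, so a_0 = 1.
  52 = 1*37 + 15, so a_1 = 1.
  37 = 2*15 + 7, so a_2 = 2.
  15 = 2*7 + 1, so a_3 = 2.
  7 = 7*1 + 0, so a_4 = 7.
The remainder reaches 0 after 5 divisions, so the expansion has 5 partial quotients, read off in order.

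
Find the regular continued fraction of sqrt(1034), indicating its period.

Write x_i = (sqrt(1034) + m_i)/d_i with (m_0, d_0) = (0, 1). a_0 = floor(sqrt(1034)) = 32, since 32^2 = 1024 <= 1034 < 1089 = 33^2.
Iterate m_{i+1} = d_i*a_i - m_i, d_{i+1} = (1034 - m_{i+1}^2)/d_i, a_{i+1} = floor((a_0 + m_{i+1})/d_{i+1}):
  m_1 = 1*32 - 0 = 32, d_1 = (1034 - 32^2)/1 = 10/1 = 10, a_1 = floor((32 + 32)/10) = 6.
  m_2 = 10*6 - 32 = 28, d_2 = (1034 - 28^2)/10 = 250/10 = 25, a_2 = floor((32 + 28)/25) = 2.
  m_3 = 25*2 - 28 = 22, d_3 = (1034 - 22^2)/25 = 550/25 = 22, a_3 = floor((32 + 22)/22) = 2.
  m_4 = 22*2 - 22 = 22, d_4 = (1034 - 22^2)/22 = 550/22 = 25, a_4 = floor((32 + 22)/25) = 2.
  m_5 = 25*2 - 22 = 28, d_5 = (1034 - 28^2)/25 = 250/25 = 10, a_5 = floor((32 + 28)/10) = 6.
  m_6 = 10*6 - 28 = 32, d_6 = (1034 - 32^2)/10 = 10/10 = 1, a_6 = floor((32 + 32)/1) = 64.
  m_7 = 1*64 - 32 = 32, d_7 = (1034 - 32^2)/1 = 10/1 = 10: (m_7, d_7) = (m_1, d_1) = (32, 10), so from here the quotients repeat a_1, ..., a_6; the period length is 6.
Hence the expansion of sqrt(1034) is a_0 = 32 followed by the repeating block 6, 2, 2, 2, 6, 64 (period 6).

[32; (6, 2, 2, 2, 6, 64)]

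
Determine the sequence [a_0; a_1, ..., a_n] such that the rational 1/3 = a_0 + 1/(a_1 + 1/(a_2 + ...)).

[0; 3]

Run the Euclidean algorithm on 1 and 3; the successive quotients are the partial quotients a_0, a_1, ... (each step inverts the fractional part left over by the previous one):
  1 = 0*3 + 1, so a_0 = 0.
  3 = 3*1 + 0, so a_1 = 3.
The remainder reaches 0 after 2 divisions, so the expansion has 2 partial quotients, read off in order.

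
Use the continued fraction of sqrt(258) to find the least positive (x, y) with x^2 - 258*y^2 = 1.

First expand sqrt(258) as a continued fraction. With x_i = (sqrt(258) + m_i)/d_i and (m_0, d_0) = (0, 1): a_0 = floor(sqrt(258)) = 16, since 16^2 = 256 <= 258 < 289 = 17^2.
Iterate m_{i+1} = d_i*a_i - m_i, d_{i+1} = (258 - m_{i+1}^2)/d_i, a_{i+1} = floor((a_0 + m_{i+1})/d_{i+1}):
  m_1 = 1*16 - 0 = 16, d_1 = (258 - 16^2)/1 = 2/1 = 2, a_1 = floor((16 + 16)/2) = 16.
  m_2 = 2*16 - 16 = 16, d_2 = (258 - 16^2)/2 = 2/2 = 1, a_2 = floor((16 + 16)/1) = 32.
  m_3 = 1*32 - 16 = 16, d_3 = (258 - 16^2)/1 = 2/1 = 2: (m_3, d_3) = (m_1, d_1) = (16, 2), so from here the quotients repeat a_1, a_2; the period length is 2.
So sqrt(258) = [16; (16, 32)] with period length k = 2.
k is even, so the fundamental solution of x^2 - 258y^2 = 1 is (p_{k-1}, q_{k-1}) = (p_1, q_1); compute convergents through index 1.
Convergents (p_i = a_i*p_{i-1} + p_{i-2}, q_i = a_i*q_{i-1} + q_{i-2} with p_{-2}=0, p_{-1}=1, q_{-2}=1, q_{-1}=0):
  i=0: a_0=16, p_0 = 16*1 + 0 = 16, q_0 = 16*0 + 1 = 1.
  i=1: a_1=16, p_1 = 16*16 + 1 = 257, q_1 = 16*1 + 0 = 16.
Check: 257^2 - 258*16^2 = 66049 - 66048 = 1, so (x, y) = (257, 16) solves the equation, and by the theorem it is the least positive solution.

(x, y) = (257, 16)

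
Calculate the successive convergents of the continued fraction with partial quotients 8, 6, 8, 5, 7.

Using the convergent recurrence p_i = a_i*p_{i-1} + p_{i-2}, q_i = a_i*q_{i-1} + q_{i-2} with p_{-2}=0, p_{-1}=1, q_{-2}=1, q_{-1}=0:
  i=0: a_0=8, p_0 = 8*1 + 0 = 8, q_0 = 8*0 + 1 = 1.
  i=1: a_1=6, p_1 = 6*8 + 1 = 49, q_1 = 6*1 + 0 = 6.
  i=2: a_2=8, p_2 = 8*49 + 8 = 400, q_2 = 8*6 + 1 = 49.
  i=3: a_3=5, p_3 = 5*400 + 49 = 2049, q_3 = 5*49 + 6 = 251.
  i=4: a_4=7, p_4 = 7*2049 + 400 = 14743, q_4 = 7*251 + 49 = 1806.

8/1, 49/6, 400/49, 2049/251, 14743/1806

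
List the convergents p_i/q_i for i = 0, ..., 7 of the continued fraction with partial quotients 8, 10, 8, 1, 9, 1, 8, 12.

8/1, 81/10, 656/81, 737/91, 7289/900, 8026/991, 71497/8828, 865990/106927

Using the convergent recurrence p_i = a_i*p_{i-1} + p_{i-2}, q_i = a_i*q_{i-1} + q_{i-2} with p_{-2}=0, p_{-1}=1, q_{-2}=1, q_{-1}=0:
  i=0: a_0=8, p_0 = 8*1 + 0 = 8, q_0 = 8*0 + 1 = 1.
  i=1: a_1=10, p_1 = 10*8 + 1 = 81, q_1 = 10*1 + 0 = 10.
  i=2: a_2=8, p_2 = 8*81 + 8 = 656, q_2 = 8*10 + 1 = 81.
  i=3: a_3=1, p_3 = 1*656 + 81 = 737, q_3 = 1*81 + 10 = 91.
  i=4: a_4=9, p_4 = 9*737 + 656 = 7289, q_4 = 9*91 + 81 = 900.
  i=5: a_5=1, p_5 = 1*7289 + 737 = 8026, q_5 = 1*900 + 91 = 991.
  i=6: a_6=8, p_6 = 8*8026 + 7289 = 71497, q_6 = 8*991 + 900 = 8828.
  i=7: a_7=12, p_7 = 12*71497 + 8026 = 865990, q_7 = 12*8828 + 991 = 106927.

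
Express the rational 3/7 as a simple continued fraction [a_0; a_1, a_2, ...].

[0; 2, 3]

Run the Euclidean algorithm on 3 and 7; the successive quotients are the partial quotients a_0, a_1, ... (each step inverts the fractional part left over by the previous one):
  3 = 0*7 + 3, so a_0 = 0.
  7 = 2*3 + 1, so a_1 = 2.
  3 = 3*1 + 0, so a_2 = 3.
The remainder reaches 0 after 3 divisions, so the expansion has 3 partial quotients, read off in order.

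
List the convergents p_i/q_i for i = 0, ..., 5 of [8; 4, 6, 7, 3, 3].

8/1, 33/4, 206/25, 1475/179, 4631/562, 15368/1865

Using the convergent recurrence p_i = a_i*p_{i-1} + p_{i-2}, q_i = a_i*q_{i-1} + q_{i-2} with p_{-2}=0, p_{-1}=1, q_{-2}=1, q_{-1}=0:
  i=0: a_0=8, p_0 = 8*1 + 0 = 8, q_0 = 8*0 + 1 = 1.
  i=1: a_1=4, p_1 = 4*8 + 1 = 33, q_1 = 4*1 + 0 = 4.
  i=2: a_2=6, p_2 = 6*33 + 8 = 206, q_2 = 6*4 + 1 = 25.
  i=3: a_3=7, p_3 = 7*206 + 33 = 1475, q_3 = 7*25 + 4 = 179.
  i=4: a_4=3, p_4 = 3*1475 + 206 = 4631, q_4 = 3*179 + 25 = 562.
  i=5: a_5=3, p_5 = 3*4631 + 1475 = 15368, q_5 = 3*562 + 179 = 1865.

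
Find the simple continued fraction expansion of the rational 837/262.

Run the Euclidean algorithm on 837 and 262; the successive quotients are the partial quotients a_0, a_1, ... (each step inverts the fractional part left over by the previous one):
  837 = 3*262 + 51, so a_0 = 3.
  262 = 5*51 + 7, so a_1 = 5.
  51 = 7*7 + 2, so a_2 = 7.
  7 = 3*2 + 1, so a_3 = 3.
  2 = 2*1 + 0, so a_4 = 2.
The remainder reaches 0 after 5 divisions, so the expansion has 5 partial quotients, read off in order.

[3; 5, 7, 3, 2]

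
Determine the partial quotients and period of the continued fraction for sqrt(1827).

[42; (1, 2, 1, 8, 1, 2, 1, 84)]

Write x_i = (sqrt(1827) + m_i)/d_i with (m_0, d_0) = (0, 1). a_0 = floor(sqrt(1827)) = 42, since 42^2 = 1764 <= 1827 < 1849 = 43^2.
Iterate m_{i+1} = d_i*a_i - m_i, d_{i+1} = (1827 - m_{i+1}^2)/d_i, a_{i+1} = floor((a_0 + m_{i+1})/d_{i+1}):
  m_1 = 1*42 - 0 = 42, d_1 = (1827 - 42^2)/1 = 63/1 = 63, a_1 = floor((42 + 42)/63) = 1.
  m_2 = 63*1 - 42 = 21, d_2 = (1827 - 21^2)/63 = 1386/63 = 22, a_2 = floor((42 + 21)/22) = 2.
  m_3 = 22*2 - 21 = 23, d_3 = (1827 - 23^2)/22 = 1298/22 = 59, a_3 = floor((42 + 23)/59) = 1.
  m_4 = 59*1 - 23 = 36, d_4 = (1827 - 36^2)/59 = 531/59 = 9, a_4 = floor((42 + 36)/9) = 8.
  m_5 = 9*8 - 36 = 36, d_5 = (1827 - 36^2)/9 = 531/9 = 59, a_5 = floor((42 + 36)/59) = 1.
  m_6 = 59*1 - 36 = 23, d_6 = (1827 - 23^2)/59 = 1298/59 = 22, a_6 = floor((42 + 23)/22) = 2.
  m_7 = 22*2 - 23 = 21, d_7 = (1827 - 21^2)/22 = 1386/22 = 63, a_7 = floor((42 + 21)/63) = 1.
  m_8 = 63*1 - 21 = 42, d_8 = (1827 - 42^2)/63 = 63/63 = 1, a_8 = floor((42 + 42)/1) = 84.
  m_9 = 1*84 - 42 = 42, d_9 = (1827 - 42^2)/1 = 63/1 = 63: (m_9, d_9) = (m_1, d_1) = (42, 63), so from here the quotients repeat a_1, ..., a_8; the period length is 8.
Hence the expansion of sqrt(1827) is a_0 = 42 followed by the repeating block 1, 2, 1, 8, 1, 2, 1, 84 (period 8).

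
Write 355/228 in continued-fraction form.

Run the Euclidean algorithm on 355 and 228; the successive quotients are the partial quotients a_0, a_1, ... (each step inverts the fractional part left over by the previous one):
  355 = 1*228 + 127, so a_0 = 1.
  228 = 1*127 + 101, so a_1 = 1.
  127 = 1*101 + 26, so a_2 = 1.
  101 = 3*26 + 23, so a_3 = 3.
  26 = 1*23 + 3, so a_4 = 1.
  23 = 7*3 + 2, so a_5 = 7.
  3 = 1*2 + 1, so a_6 = 1.
  2 = 2*1 + 0, so a_7 = 2.
The remainder reaches 0 after 8 divisions, so the expansion has 8 partial quotients, read off in order.

[1; 1, 1, 3, 1, 7, 1, 2]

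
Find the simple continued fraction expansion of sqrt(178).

[13; (2, 1, 12, 1, 2, 26)]

Write x_i = (sqrt(178) + m_i)/d_i with (m_0, d_0) = (0, 1). a_0 = floor(sqrt(178)) = 13, since 13^2 = 169 <= 178 < 196 = 14^2.
Iterate m_{i+1} = d_i*a_i - m_i, d_{i+1} = (178 - m_{i+1}^2)/d_i, a_{i+1} = floor((a_0 + m_{i+1})/d_{i+1}):
  m_1 = 1*13 - 0 = 13, d_1 = (178 - 13^2)/1 = 9/1 = 9, a_1 = floor((13 + 13)/9) = 2.
  m_2 = 9*2 - 13 = 5, d_2 = (178 - 5^2)/9 = 153/9 = 17, a_2 = floor((13 + 5)/17) = 1.
  m_3 = 17*1 - 5 = 12, d_3 = (178 - 12^2)/17 = 34/17 = 2, a_3 = floor((13 + 12)/2) = 12.
  m_4 = 2*12 - 12 = 12, d_4 = (178 - 12^2)/2 = 34/2 = 17, a_4 = floor((13 + 12)/17) = 1.
  m_5 = 17*1 - 12 = 5, d_5 = (178 - 5^2)/17 = 153/17 = 9, a_5 = floor((13 + 5)/9) = 2.
  m_6 = 9*2 - 5 = 13, d_6 = (178 - 13^2)/9 = 9/9 = 1, a_6 = floor((13 + 13)/1) = 26.
  m_7 = 1*26 - 13 = 13, d_7 = (178 - 13^2)/1 = 9/1 = 9: (m_7, d_7) = (m_1, d_1) = (13, 9), so from here the quotients repeat a_1, ..., a_6; the period length is 6.
Hence the expansion of sqrt(178) is a_0 = 13 followed by the repeating block 2, 1, 12, 1, 2, 26 (period 6).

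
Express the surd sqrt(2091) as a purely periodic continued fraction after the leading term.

Write x_i = (sqrt(2091) + m_i)/d_i with (m_0, d_0) = (0, 1). a_0 = floor(sqrt(2091)) = 45, since 45^2 = 2025 <= 2091 < 2116 = 46^2.
Iterate m_{i+1} = d_i*a_i - m_i, d_{i+1} = (2091 - m_{i+1}^2)/d_i, a_{i+1} = floor((a_0 + m_{i+1})/d_{i+1}):
  m_1 = 1*45 - 0 = 45, d_1 = (2091 - 45^2)/1 = 66/1 = 66, a_1 = floor((45 + 45)/66) = 1.
  m_2 = 66*1 - 45 = 21, d_2 = (2091 - 21^2)/66 = 1650/66 = 25, a_2 = floor((45 + 21)/25) = 2.
  m_3 = 25*2 - 21 = 29, d_3 = (2091 - 29^2)/25 = 1250/25 = 50, a_3 = floor((45 + 29)/50) = 1.
  m_4 = 50*1 - 29 = 21, d_4 = (2091 - 21^2)/50 = 1650/50 = 33, a_4 = floor((45 + 21)/33) = 2.
  m_5 = 33*2 - 21 = 45, d_5 = (2091 - 45^2)/33 = 66/33 = 2, a_5 = floor((45 + 45)/2) = 45.
  m_6 = 2*45 - 45 = 45, d_6 = (2091 - 45^2)/2 = 66/2 = 33, a_6 = floor((45 + 45)/33) = 2.
  m_7 = 33*2 - 45 = 21, d_7 = (2091 - 21^2)/33 = 1650/33 = 50, a_7 = floor((45 + 21)/50) = 1.
  m_8 = 50*1 - 21 = 29, d_8 = (2091 - 29^2)/50 = 1250/50 = 25, a_8 = floor((45 + 29)/25) = 2.
  m_9 = 25*2 - 29 = 21, d_9 = (2091 - 21^2)/25 = 1650/25 = 66, a_9 = floor((45 + 21)/66) = 1.
  m_10 = 66*1 - 21 = 45, d_10 = (2091 - 45^2)/66 = 66/66 = 1, a_10 = floor((45 + 45)/1) = 90.
  m_11 = 1*90 - 45 = 45, d_11 = (2091 - 45^2)/1 = 66/1 = 66: (m_11, d_11) = (m_1, d_1) = (45, 66), so from here the quotients repeat a_1, ..., a_10; the period length is 10.
Hence the expansion of sqrt(2091) is a_0 = 45 followed by the repeating block 1, 2, 1, 2, 45, 2, 1, 2, 1, 90 (period 10).

[45; (1, 2, 1, 2, 45, 2, 1, 2, 1, 90)]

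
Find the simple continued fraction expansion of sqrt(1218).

Write x_i = (sqrt(1218) + m_i)/d_i with (m_0, d_0) = (0, 1). a_0 = floor(sqrt(1218)) = 34, since 34^2 = 1156 <= 1218 < 1225 = 35^2.
Iterate m_{i+1} = d_i*a_i - m_i, d_{i+1} = (1218 - m_{i+1}^2)/d_i, a_{i+1} = floor((a_0 + m_{i+1})/d_{i+1}):
  m_1 = 1*34 - 0 = 34, d_1 = (1218 - 34^2)/1 = 62/1 = 62, a_1 = floor((34 + 34)/62) = 1.
  m_2 = 62*1 - 34 = 28, d_2 = (1218 - 28^2)/62 = 434/62 = 7, a_2 = floor((34 + 28)/7) = 8.
  m_3 = 7*8 - 28 = 28, d_3 = (1218 - 28^2)/7 = 434/7 = 62, a_3 = floor((34 + 28)/62) = 1.
  m_4 = 62*1 - 28 = 34, d_4 = (1218 - 34^2)/62 = 62/62 = 1, a_4 = floor((34 + 34)/1) = 68.
  m_5 = 1*68 - 34 = 34, d_5 = (1218 - 34^2)/1 = 62/1 = 62: (m_5, d_5) = (m_1, d_1) = (34, 62), so from here the quotients repeat a_1, ..., a_4; the period length is 4.
Hence the expansion of sqrt(1218) is a_0 = 34 followed by the repeating block 1, 8, 1, 68 (period 4).

[34; (1, 8, 1, 68)]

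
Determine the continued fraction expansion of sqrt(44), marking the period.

Write x_i = (sqrt(44) + m_i)/d_i with (m_0, d_0) = (0, 1). a_0 = floor(sqrt(44)) = 6, since 6^2 = 36 <= 44 < 49 = 7^2.
Iterate m_{i+1} = d_i*a_i - m_i, d_{i+1} = (44 - m_{i+1}^2)/d_i, a_{i+1} = floor((a_0 + m_{i+1})/d_{i+1}):
  m_1 = 1*6 - 0 = 6, d_1 = (44 - 6^2)/1 = 8/1 = 8, a_1 = floor((6 + 6)/8) = 1.
  m_2 = 8*1 - 6 = 2, d_2 = (44 - 2^2)/8 = 40/8 = 5, a_2 = floor((6 + 2)/5) = 1.
  m_3 = 5*1 - 2 = 3, d_3 = (44 - 3^2)/5 = 35/5 = 7, a_3 = floor((6 + 3)/7) = 1.
  m_4 = 7*1 - 3 = 4, d_4 = (44 - 4^2)/7 = 28/7 = 4, a_4 = floor((6 + 4)/4) = 2.
  m_5 = 4*2 - 4 = 4, d_5 = (44 - 4^2)/4 = 28/4 = 7, a_5 = floor((6 + 4)/7) = 1.
  m_6 = 7*1 - 4 = 3, d_6 = (44 - 3^2)/7 = 35/7 = 5, a_6 = floor((6 + 3)/5) = 1.
  m_7 = 5*1 - 3 = 2, d_7 = (44 - 2^2)/5 = 40/5 = 8, a_7 = floor((6 + 2)/8) = 1.
  m_8 = 8*1 - 2 = 6, d_8 = (44 - 6^2)/8 = 8/8 = 1, a_8 = floor((6 + 6)/1) = 12.
  m_9 = 1*12 - 6 = 6, d_9 = (44 - 6^2)/1 = 8/1 = 8: (m_9, d_9) = (m_1, d_1) = (6, 8), so from here the quotients repeat a_1, ..., a_8; the period length is 8.
Hence the expansion of sqrt(44) is a_0 = 6 followed by the repeating block 1, 1, 1, 2, 1, 1, 1, 12 (period 8).

[6; (1, 1, 1, 2, 1, 1, 1, 12)]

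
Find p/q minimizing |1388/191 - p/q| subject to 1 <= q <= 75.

Expand x = 1388/191 as a continued fraction with the Euclidean algorithm:
  1388 = 7*191 + 51, so a_0 = 7.
  191 = 3*51 + 38, so a_1 = 3.
  51 = 1*38 + 13, so a_2 = 1.
  38 = 2*13 + 12, so a_3 = 2.
  13 = 1*12 + 1, so a_4 = 1.
  12 = 12*1 + 0, so a_5 = 12.
so x = [7; 3, 1, 2, 1, 12].
Convergents (p_i = a_i*p_{i-1} + p_{i-2}, q_i = a_i*q_{i-1} + q_{i-2} with p_{-2}=0, p_{-1}=1, q_{-2}=1, q_{-1}=0), until the denominator exceeds 75:
  i=0: a_0=7, p_0 = 7*1 + 0 = 7, q_0 = 7*0 + 1 = 1.
  i=1: a_1=3, p_1 = 3*7 + 1 = 22, q_1 = 3*1 + 0 = 3.
  i=2: a_2=1, p_2 = 1*22 + 7 = 29, q_2 = 1*3 + 1 = 4.
  i=3: a_3=2, p_3 = 2*29 + 22 = 80, q_3 = 2*4 + 3 = 11.
  i=4: a_4=1, p_4 = 1*80 + 29 = 109, q_4 = 1*11 + 4 = 15.
  i=5: a_5=12, p_5 = 12*109 + 80 = 1388, q_5 = 12*15 + 11 = 191.
q_5 = 191 > 75, so the last convergent with denominator <= 75 is p_4/q_4 = 109/15.
The closest fraction with denominator <= 75 is either p_4/q_4 or the intermediate fraction (k*p_4 + p_3)/(k*q_4 + q_3) with the largest k >= 1 whose denominator stays <= 75; these approach x as k grows, and every other convergent or intermediate fraction in range is farther away.
Largest k: floor((75 - q_3)/q_4) = floor((75 - 11)/15) = 4.
That gives (4*109 + 80)/(4*15 + 11) = 516/71.
Compare the errors: |x - 109/15| = |1388*15 - 109*191|/(191*15) = 1/2865, and |x - 516/71| = |1388*71 - 516*191|/(191*71) = 8/13561.
Cross-multiplying, 1*13561 = 13561 < 22920 = 8*2865, so 1/2865 is smaller: the convergent 109/15 is closer to x than 516/71.

109/15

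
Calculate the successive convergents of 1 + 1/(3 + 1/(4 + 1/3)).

Using the convergent recurrence p_i = a_i*p_{i-1} + p_{i-2}, q_i = a_i*q_{i-1} + q_{i-2} with p_{-2}=0, p_{-1}=1, q_{-2}=1, q_{-1}=0:
  i=0: a_0=1, p_0 = 1*1 + 0 = 1, q_0 = 1*0 + 1 = 1.
  i=1: a_1=3, p_1 = 3*1 + 1 = 4, q_1 = 3*1 + 0 = 3.
  i=2: a_2=4, p_2 = 4*4 + 1 = 17, q_2 = 4*3 + 1 = 13.
  i=3: a_3=3, p_3 = 3*17 + 4 = 55, q_3 = 3*13 + 3 = 42.

1/1, 4/3, 17/13, 55/42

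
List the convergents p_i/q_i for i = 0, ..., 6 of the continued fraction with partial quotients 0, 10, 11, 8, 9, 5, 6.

Using the convergent recurrence p_i = a_i*p_{i-1} + p_{i-2}, q_i = a_i*q_{i-1} + q_{i-2} with p_{-2}=0, p_{-1}=1, q_{-2}=1, q_{-1}=0:
  i=0: a_0=0, p_0 = 0*1 + 0 = 0, q_0 = 0*0 + 1 = 1.
  i=1: a_1=10, p_1 = 10*0 + 1 = 1, q_1 = 10*1 + 0 = 10.
  i=2: a_2=11, p_2 = 11*1 + 0 = 11, q_2 = 11*10 + 1 = 111.
  i=3: a_3=8, p_3 = 8*11 + 1 = 89, q_3 = 8*111 + 10 = 898.
  i=4: a_4=9, p_4 = 9*89 + 11 = 812, q_4 = 9*898 + 111 = 8193.
  i=5: a_5=5, p_5 = 5*812 + 89 = 4149, q_5 = 5*8193 + 898 = 41863.
  i=6: a_6=6, p_6 = 6*4149 + 812 = 25706, q_6 = 6*41863 + 8193 = 259371.

0/1, 1/10, 11/111, 89/898, 812/8193, 4149/41863, 25706/259371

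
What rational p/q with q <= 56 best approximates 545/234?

128/55

Expand x = 545/234 as a continued fraction with the Euclidean algorithm:
  545 = 2*234 + 77, so a_0 = 2.
  234 = 3*77 + 3, so a_1 = 3.
  77 = 25*3 + 2, so a_2 = 25.
  3 = 1*2 + 1, so a_3 = 1.
  2 = 2*1 + 0, so a_4 = 2.
so x = [2; 3, 25, 1, 2].
Convergents (p_i = a_i*p_{i-1} + p_{i-2}, q_i = a_i*q_{i-1} + q_{i-2} with p_{-2}=0, p_{-1}=1, q_{-2}=1, q_{-1}=0), until the denominator exceeds 56:
  i=0: a_0=2, p_0 = 2*1 + 0 = 2, q_0 = 2*0 + 1 = 1.
  i=1: a_1=3, p_1 = 3*2 + 1 = 7, q_1 = 3*1 + 0 = 3.
  i=2: a_2=25, p_2 = 25*7 + 2 = 177, q_2 = 25*3 + 1 = 76.
q_2 = 76 > 56, so the last convergent with denominator <= 56 is p_1/q_1 = 7/3.
The closest fraction with denominator <= 56 is either p_1/q_1 or the intermediate fraction (k*p_1 + p_0)/(k*q_1 + q_0) with the largest k >= 1 whose denominator stays <= 56; these approach x as k grows, and every other convergent or intermediate fraction in range is farther away.
Largest k: floor((56 - q_0)/q_1) = floor((56 - 1)/3) = 18.
That gives (18*7 + 2)/(18*3 + 1) = 128/55.
Compare the errors: |x - 7/3| = |545*3 - 7*234|/(234*3) = 3/702, and |x - 128/55| = |545*55 - 128*234|/(234*55) = 23/12870.
Cross-multiplying, 23*702 = 16146 < 38610 = 3*12870, so 23/12870 is smaller: the intermediate fraction 128/55 is closer to x than 7/3.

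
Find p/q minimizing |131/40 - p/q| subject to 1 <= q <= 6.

13/4

Expand x = 131/40 as a continued fraction with the Euclidean algorithm:
  131 = 3*40 + 11, so a_0 = 3.
  40 = 3*11 + 7, so a_1 = 3.
  11 = 1*7 + 4, so a_2 = 1.
  7 = 1*4 + 3, so a_3 = 1.
  4 = 1*3 + 1, so a_4 = 1.
  3 = 3*1 + 0, so a_5 = 3.
so x = [3; 3, 1, 1, 1, 3].
Convergents (p_i = a_i*p_{i-1} + p_{i-2}, q_i = a_i*q_{i-1} + q_{i-2} with p_{-2}=0, p_{-1}=1, q_{-2}=1, q_{-1}=0), until the denominator exceeds 6:
  i=0: a_0=3, p_0 = 3*1 + 0 = 3, q_0 = 3*0 + 1 = 1.
  i=1: a_1=3, p_1 = 3*3 + 1 = 10, q_1 = 3*1 + 0 = 3.
  i=2: a_2=1, p_2 = 1*10 + 3 = 13, q_2 = 1*3 + 1 = 4.
  i=3: a_3=1, p_3 = 1*13 + 10 = 23, q_3 = 1*4 + 3 = 7.
q_3 = 7 > 6, so the last convergent with denominator <= 6 is p_2/q_2 = 13/4.
The closest fraction with denominator <= 6 is either p_2/q_2 or the intermediate fraction (k*p_2 + p_1)/(k*q_2 + q_1) with the largest k >= 1 whose denominator stays <= 6; these approach x as k grows, and every other convergent or intermediate fraction in range is farther away.
Largest k: floor((6 - q_1)/q_2) = floor((6 - 3)/4) = 0.
Since k = 0, no intermediate fraction beyond p_2/q_2 has denominator <= 6, so the convergent 13/4 is the closest (its error is |131*4 - 13*40|/(40*4) = 4/160).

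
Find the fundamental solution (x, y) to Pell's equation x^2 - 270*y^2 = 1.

(x, y) = (5291, 322)

First expand sqrt(270) as a continued fraction. With x_i = (sqrt(270) + m_i)/d_i and (m_0, d_0) = (0, 1): a_0 = floor(sqrt(270)) = 16, since 16^2 = 256 <= 270 < 289 = 17^2.
Iterate m_{i+1} = d_i*a_i - m_i, d_{i+1} = (270 - m_{i+1}^2)/d_i, a_{i+1} = floor((a_0 + m_{i+1})/d_{i+1}):
  m_1 = 1*16 - 0 = 16, d_1 = (270 - 16^2)/1 = 14/1 = 14, a_1 = floor((16 + 16)/14) = 2.
  m_2 = 14*2 - 16 = 12, d_2 = (270 - 12^2)/14 = 126/14 = 9, a_2 = floor((16 + 12)/9) = 3.
  m_3 = 9*3 - 12 = 15, d_3 = (270 - 15^2)/9 = 45/9 = 5, a_3 = floor((16 + 15)/5) = 6.
  m_4 = 5*6 - 15 = 15, d_4 = (270 - 15^2)/5 = 45/5 = 9, a_4 = floor((16 + 15)/9) = 3.
  m_5 = 9*3 - 15 = 12, d_5 = (270 - 12^2)/9 = 126/9 = 14, a_5 = floor((16 + 12)/14) = 2.
  m_6 = 14*2 - 12 = 16, d_6 = (270 - 16^2)/14 = 14/14 = 1, a_6 = floor((16 + 16)/1) = 32.
  m_7 = 1*32 - 16 = 16, d_7 = (270 - 16^2)/1 = 14/1 = 14: (m_7, d_7) = (m_1, d_1) = (16, 14), so from here the quotients repeat a_1, ..., a_6; the period length is 6.
So sqrt(270) = [16; (2, 3, 6, 3, 2, 32)] with period length k = 6.
k is even, so the fundamental solution of x^2 - 270y^2 = 1 is (p_{k-1}, q_{k-1}) = (p_5, q_5); compute convergents through index 5.
Convergents (p_i = a_i*p_{i-1} + p_{i-2}, q_i = a_i*q_{i-1} + q_{i-2} with p_{-2}=0, p_{-1}=1, q_{-2}=1, q_{-1}=0):
  i=0: a_0=16, p_0 = 16*1 + 0 = 16, q_0 = 16*0 + 1 = 1.
  i=1: a_1=2, p_1 = 2*16 + 1 = 33, q_1 = 2*1 + 0 = 2.
  i=2: a_2=3, p_2 = 3*33 + 16 = 115, q_2 = 3*2 + 1 = 7.
  i=3: a_3=6, p_3 = 6*115 + 33 = 723, q_3 = 6*7 + 2 = 44.
  i=4: a_4=3, p_4 = 3*723 + 115 = 2284, q_4 = 3*44 + 7 = 139.
  i=5: a_5=2, p_5 = 2*2284 + 723 = 5291, q_5 = 2*139 + 44 = 322.
Check: 5291^2 - 270*322^2 = 27994681 - 27994680 = 1, so (x, y) = (5291, 322) solves the equation, and by the theorem it is the least positive solution.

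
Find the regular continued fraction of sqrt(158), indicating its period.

[12; (1, 1, 3, 12, 3, 1, 1, 24)]

Write x_i = (sqrt(158) + m_i)/d_i with (m_0, d_0) = (0, 1). a_0 = floor(sqrt(158)) = 12, since 12^2 = 144 <= 158 < 169 = 13^2.
Iterate m_{i+1} = d_i*a_i - m_i, d_{i+1} = (158 - m_{i+1}^2)/d_i, a_{i+1} = floor((a_0 + m_{i+1})/d_{i+1}):
  m_1 = 1*12 - 0 = 12, d_1 = (158 - 12^2)/1 = 14/1 = 14, a_1 = floor((12 + 12)/14) = 1.
  m_2 = 14*1 - 12 = 2, d_2 = (158 - 2^2)/14 = 154/14 = 11, a_2 = floor((12 + 2)/11) = 1.
  m_3 = 11*1 - 2 = 9, d_3 = (158 - 9^2)/11 = 77/11 = 7, a_3 = floor((12 + 9)/7) = 3.
  m_4 = 7*3 - 9 = 12, d_4 = (158 - 12^2)/7 = 14/7 = 2, a_4 = floor((12 + 12)/2) = 12.
  m_5 = 2*12 - 12 = 12, d_5 = (158 - 12^2)/2 = 14/2 = 7, a_5 = floor((12 + 12)/7) = 3.
  m_6 = 7*3 - 12 = 9, d_6 = (158 - 9^2)/7 = 77/7 = 11, a_6 = floor((12 + 9)/11) = 1.
  m_7 = 11*1 - 9 = 2, d_7 = (158 - 2^2)/11 = 154/11 = 14, a_7 = floor((12 + 2)/14) = 1.
  m_8 = 14*1 - 2 = 12, d_8 = (158 - 12^2)/14 = 14/14 = 1, a_8 = floor((12 + 12)/1) = 24.
  m_9 = 1*24 - 12 = 12, d_9 = (158 - 12^2)/1 = 14/1 = 14: (m_9, d_9) = (m_1, d_1) = (12, 14), so from here the quotients repeat a_1, ..., a_8; the period length is 8.
Hence the expansion of sqrt(158) is a_0 = 12 followed by the repeating block 1, 1, 3, 12, 3, 1, 1, 24 (period 8).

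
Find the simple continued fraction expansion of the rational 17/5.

Run the Euclidean algorithm on 17 and 5; the successive quotients are the partial quotients a_0, a_1, ... (each step inverts the fractional part left over by the previous one):
  17 = 3*5 + 2, so a_0 = 3.
  5 = 2*2 + 1, so a_1 = 2.
  2 = 2*1 + 0, so a_2 = 2.
The remainder reaches 0 after 3 divisions, so the expansion has 3 partial quotients, read off in order.

[3; 2, 2]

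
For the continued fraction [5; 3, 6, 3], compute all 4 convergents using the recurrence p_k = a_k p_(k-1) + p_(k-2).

5/1, 16/3, 101/19, 319/60

Using the convergent recurrence p_i = a_i*p_{i-1} + p_{i-2}, q_i = a_i*q_{i-1} + q_{i-2} with p_{-2}=0, p_{-1}=1, q_{-2}=1, q_{-1}=0:
  i=0: a_0=5, p_0 = 5*1 + 0 = 5, q_0 = 5*0 + 1 = 1.
  i=1: a_1=3, p_1 = 3*5 + 1 = 16, q_1 = 3*1 + 0 = 3.
  i=2: a_2=6, p_2 = 6*16 + 5 = 101, q_2 = 6*3 + 1 = 19.
  i=3: a_3=3, p_3 = 3*101 + 16 = 319, q_3 = 3*19 + 3 = 60.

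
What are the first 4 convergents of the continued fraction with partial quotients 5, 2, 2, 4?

5/1, 11/2, 27/5, 119/22

Using the convergent recurrence p_i = a_i*p_{i-1} + p_{i-2}, q_i = a_i*q_{i-1} + q_{i-2} with p_{-2}=0, p_{-1}=1, q_{-2}=1, q_{-1}=0:
  i=0: a_0=5, p_0 = 5*1 + 0 = 5, q_0 = 5*0 + 1 = 1.
  i=1: a_1=2, p_1 = 2*5 + 1 = 11, q_1 = 2*1 + 0 = 2.
  i=2: a_2=2, p_2 = 2*11 + 5 = 27, q_2 = 2*2 + 1 = 5.
  i=3: a_3=4, p_3 = 4*27 + 11 = 119, q_3 = 4*5 + 2 = 22.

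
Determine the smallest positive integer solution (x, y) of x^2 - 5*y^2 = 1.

(x, y) = (9, 4)

First expand sqrt(5) as a continued fraction. With x_i = (sqrt(5) + m_i)/d_i and (m_0, d_0) = (0, 1): a_0 = floor(sqrt(5)) = 2, since 2^2 = 4 <= 5 < 9 = 3^2.
Iterate m_{i+1} = d_i*a_i - m_i, d_{i+1} = (5 - m_{i+1}^2)/d_i, a_{i+1} = floor((a_0 + m_{i+1})/d_{i+1}):
  m_1 = 1*2 - 0 = 2, d_1 = (5 - 2^2)/1 = 1/1 = 1, a_1 = floor((2 + 2)/1) = 4.
  m_2 = 1*4 - 2 = 2, d_2 = (5 - 2^2)/1 = 1/1 = 1: (m_2, d_2) = (m_1, d_1) = (2, 1), so from here the quotient a_1 repeats; the period length is 1.
So sqrt(5) = [2; (4)] with period length k = 1.
k is odd, so (p_{k-1}, q_{k-1}) only solves x^2 - 5y^2 = -1 and the fundamental solution of x^2 - 5y^2 = 1 is (p_{2k-1}, q_{2k-1}) = (p_1, q_1); compute convergents through index 1, running through the period twice.
Convergents (p_i = a_i*p_{i-1} + p_{i-2}, q_i = a_i*q_{i-1} + q_{i-2} with p_{-2}=0, p_{-1}=1, q_{-2}=1, q_{-1}=0):
  i=0: a_0=2, p_0 = 2*1 + 0 = 2, q_0 = 2*0 + 1 = 1.
  i=1: a_1=4, p_1 = 4*2 + 1 = 9, q_1 = 4*1 + 0 = 4.
Indeed p_0^2 - 5*q_0^2 = 4 - 5 = -1, not +1.
Check: 9^2 - 5*4^2 = 81 - 80 = 1, so (x, y) = (9, 4) solves the equation, and by the theorem it is the least positive solution.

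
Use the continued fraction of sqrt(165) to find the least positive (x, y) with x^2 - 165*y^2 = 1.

First expand sqrt(165) as a continued fraction. With x_i = (sqrt(165) + m_i)/d_i and (m_0, d_0) = (0, 1): a_0 = floor(sqrt(165)) = 12, since 12^2 = 144 <= 165 < 169 = 13^2.
Iterate m_{i+1} = d_i*a_i - m_i, d_{i+1} = (165 - m_{i+1}^2)/d_i, a_{i+1} = floor((a_0 + m_{i+1})/d_{i+1}):
  m_1 = 1*12 - 0 = 12, d_1 = (165 - 12^2)/1 = 21/1 = 21, a_1 = floor((12 + 12)/21) = 1.
  m_2 = 21*1 - 12 = 9, d_2 = (165 - 9^2)/21 = 84/21 = 4, a_2 = floor((12 + 9)/4) = 5.
  m_3 = 4*5 - 9 = 11, d_3 = (165 - 11^2)/4 = 44/4 = 11, a_3 = floor((12 + 11)/11) = 2.
  m_4 = 11*2 - 11 = 11, d_4 = (165 - 11^2)/11 = 44/11 = 4, a_4 = floor((12 + 11)/4) = 5.
  m_5 = 4*5 - 11 = 9, d_5 = (165 - 9^2)/4 = 84/4 = 21, a_5 = floor((12 + 9)/21) = 1.
  m_6 = 21*1 - 9 = 12, d_6 = (165 - 12^2)/21 = 21/21 = 1, a_6 = floor((12 + 12)/1) = 24.
  m_7 = 1*24 - 12 = 12, d_7 = (165 - 12^2)/1 = 21/1 = 21: (m_7, d_7) = (m_1, d_1) = (12, 21), so from here the quotients repeat a_1, ..., a_6; the period length is 6.
So sqrt(165) = [12; (1, 5, 2, 5, 1, 24)] with period length k = 6.
k is even, so the fundamental solution of x^2 - 165y^2 = 1 is (p_{k-1}, q_{k-1}) = (p_5, q_5); compute convergents through index 5.
Convergents (p_i = a_i*p_{i-1} + p_{i-2}, q_i = a_i*q_{i-1} + q_{i-2} with p_{-2}=0, p_{-1}=1, q_{-2}=1, q_{-1}=0):
  i=0: a_0=12, p_0 = 12*1 + 0 = 12, q_0 = 12*0 + 1 = 1.
  i=1: a_1=1, p_1 = 1*12 + 1 = 13, q_1 = 1*1 + 0 = 1.
  i=2: a_2=5, p_2 = 5*13 + 12 = 77, q_2 = 5*1 + 1 = 6.
  i=3: a_3=2, p_3 = 2*77 + 13 = 167, q_3 = 2*6 + 1 = 13.
  i=4: a_4=5, p_4 = 5*167 + 77 = 912, q_4 = 5*13 + 6 = 71.
  i=5: a_5=1, p_5 = 1*912 + 167 = 1079, q_5 = 1*71 + 13 = 84.
Check: 1079^2 - 165*84^2 = 1164241 - 1164240 = 1, so (x, y) = (1079, 84) solves the equation, and by the theorem it is the least positive solution.

(x, y) = (1079, 84)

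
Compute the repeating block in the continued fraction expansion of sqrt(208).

Write x_i = (sqrt(208) + m_i)/d_i with (m_0, d_0) = (0, 1). a_0 = floor(sqrt(208)) = 14, since 14^2 = 196 <= 208 < 225 = 15^2.
Iterate m_{i+1} = d_i*a_i - m_i, d_{i+1} = (208 - m_{i+1}^2)/d_i, a_{i+1} = floor((a_0 + m_{i+1})/d_{i+1}):
  m_1 = 1*14 - 0 = 14, d_1 = (208 - 14^2)/1 = 12/1 = 12, a_1 = floor((14 + 14)/12) = 2.
  m_2 = 12*2 - 14 = 10, d_2 = (208 - 10^2)/12 = 108/12 = 9, a_2 = floor((14 + 10)/9) = 2.
  m_3 = 9*2 - 10 = 8, d_3 = (208 - 8^2)/9 = 144/9 = 16, a_3 = floor((14 + 8)/16) = 1.
  m_4 = 16*1 - 8 = 8, d_4 = (208 - 8^2)/16 = 144/16 = 9, a_4 = floor((14 + 8)/9) = 2.
  m_5 = 9*2 - 8 = 10, d_5 = (208 - 10^2)/9 = 108/9 = 12, a_5 = floor((14 + 10)/12) = 2.
  m_6 = 12*2 - 10 = 14, d_6 = (208 - 14^2)/12 = 12/12 = 1, a_6 = floor((14 + 14)/1) = 28.
  m_7 = 1*28 - 14 = 14, d_7 = (208 - 14^2)/1 = 12/1 = 12: (m_7, d_7) = (m_1, d_1) = (14, 12), so from here the quotients repeat a_1, ..., a_6; the period length is 6.
Hence the expansion of sqrt(208) is a_0 = 14 followed by the repeating block 2, 2, 1, 2, 2, 28 (period 6).

[14; (2, 2, 1, 2, 2, 28)]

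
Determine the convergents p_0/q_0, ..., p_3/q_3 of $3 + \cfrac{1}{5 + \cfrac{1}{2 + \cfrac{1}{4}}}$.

3/1, 16/5, 35/11, 156/49

Using the convergent recurrence p_i = a_i*p_{i-1} + p_{i-2}, q_i = a_i*q_{i-1} + q_{i-2} with p_{-2}=0, p_{-1}=1, q_{-2}=1, q_{-1}=0:
  i=0: a_0=3, p_0 = 3*1 + 0 = 3, q_0 = 3*0 + 1 = 1.
  i=1: a_1=5, p_1 = 5*3 + 1 = 16, q_1 = 5*1 + 0 = 5.
  i=2: a_2=2, p_2 = 2*16 + 3 = 35, q_2 = 2*5 + 1 = 11.
  i=3: a_3=4, p_3 = 4*35 + 16 = 156, q_3 = 4*11 + 5 = 49.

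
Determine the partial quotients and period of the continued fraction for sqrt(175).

Write x_i = (sqrt(175) + m_i)/d_i with (m_0, d_0) = (0, 1). a_0 = floor(sqrt(175)) = 13, since 13^2 = 169 <= 175 < 196 = 14^2.
Iterate m_{i+1} = d_i*a_i - m_i, d_{i+1} = (175 - m_{i+1}^2)/d_i, a_{i+1} = floor((a_0 + m_{i+1})/d_{i+1}):
  m_1 = 1*13 - 0 = 13, d_1 = (175 - 13^2)/1 = 6/1 = 6, a_1 = floor((13 + 13)/6) = 4.
  m_2 = 6*4 - 13 = 11, d_2 = (175 - 11^2)/6 = 54/6 = 9, a_2 = floor((13 + 11)/9) = 2.
  m_3 = 9*2 - 11 = 7, d_3 = (175 - 7^2)/9 = 126/9 = 14, a_3 = floor((13 + 7)/14) = 1.
  m_4 = 14*1 - 7 = 7, d_4 = (175 - 7^2)/14 = 126/14 = 9, a_4 = floor((13 + 7)/9) = 2.
  m_5 = 9*2 - 7 = 11, d_5 = (175 - 11^2)/9 = 54/9 = 6, a_5 = floor((13 + 11)/6) = 4.
  m_6 = 6*4 - 11 = 13, d_6 = (175 - 13^2)/6 = 6/6 = 1, a_6 = floor((13 + 13)/1) = 26.
  m_7 = 1*26 - 13 = 13, d_7 = (175 - 13^2)/1 = 6/1 = 6: (m_7, d_7) = (m_1, d_1) = (13, 6), so from here the quotients repeat a_1, ..., a_6; the period length is 6.
Hence the expansion of sqrt(175) is a_0 = 13 followed by the repeating block 4, 2, 1, 2, 4, 26 (period 6).

[13; (4, 2, 1, 2, 4, 26)]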